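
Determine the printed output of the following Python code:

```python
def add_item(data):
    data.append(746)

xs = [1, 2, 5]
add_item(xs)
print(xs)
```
[1, 2, 5, 746]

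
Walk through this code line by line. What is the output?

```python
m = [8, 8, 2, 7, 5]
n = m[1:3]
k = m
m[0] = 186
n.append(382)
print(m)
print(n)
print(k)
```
[186, 8, 2, 7, 5]
[8, 2, 382]
[186, 8, 2, 7, 5]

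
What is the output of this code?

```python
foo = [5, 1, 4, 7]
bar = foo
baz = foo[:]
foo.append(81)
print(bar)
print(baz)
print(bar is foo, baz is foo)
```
[5, 1, 4, 7, 81]
[5, 1, 4, 7]
True False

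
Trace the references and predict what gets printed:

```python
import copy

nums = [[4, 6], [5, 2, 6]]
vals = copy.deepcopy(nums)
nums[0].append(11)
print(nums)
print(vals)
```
[[4, 6, 11], [5, 2, 6]]
[[4, 6], [5, 2, 6]]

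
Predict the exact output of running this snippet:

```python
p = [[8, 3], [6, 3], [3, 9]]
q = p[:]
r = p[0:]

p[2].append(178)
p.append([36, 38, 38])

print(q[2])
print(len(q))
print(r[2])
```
[3, 9, 178]
3
[3, 9, 178]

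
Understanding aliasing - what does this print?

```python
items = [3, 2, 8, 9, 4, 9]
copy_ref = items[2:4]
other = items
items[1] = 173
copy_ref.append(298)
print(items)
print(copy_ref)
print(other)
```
[3, 173, 8, 9, 4, 9]
[8, 9, 298]
[3, 173, 8, 9, 4, 9]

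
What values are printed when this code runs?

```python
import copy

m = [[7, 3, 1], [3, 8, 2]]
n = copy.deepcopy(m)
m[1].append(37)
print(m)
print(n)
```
[[7, 3, 1], [3, 8, 2, 37]]
[[7, 3, 1], [3, 8, 2]]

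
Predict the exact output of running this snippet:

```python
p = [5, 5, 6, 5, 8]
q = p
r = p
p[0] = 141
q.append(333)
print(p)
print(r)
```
[141, 5, 6, 5, 8, 333]
[141, 5, 6, 5, 8, 333]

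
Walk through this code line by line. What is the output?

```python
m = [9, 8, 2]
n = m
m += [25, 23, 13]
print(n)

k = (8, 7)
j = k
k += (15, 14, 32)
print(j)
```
[9, 8, 2, 25, 23, 13]
(8, 7)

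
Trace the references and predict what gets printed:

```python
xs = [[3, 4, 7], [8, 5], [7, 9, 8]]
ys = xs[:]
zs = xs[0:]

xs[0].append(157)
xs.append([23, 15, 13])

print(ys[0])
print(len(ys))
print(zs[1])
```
[3, 4, 7, 157]
3
[8, 5]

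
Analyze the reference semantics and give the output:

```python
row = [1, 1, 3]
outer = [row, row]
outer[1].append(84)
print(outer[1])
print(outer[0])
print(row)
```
[1, 1, 3, 84]
[1, 1, 3, 84]
[1, 1, 3, 84]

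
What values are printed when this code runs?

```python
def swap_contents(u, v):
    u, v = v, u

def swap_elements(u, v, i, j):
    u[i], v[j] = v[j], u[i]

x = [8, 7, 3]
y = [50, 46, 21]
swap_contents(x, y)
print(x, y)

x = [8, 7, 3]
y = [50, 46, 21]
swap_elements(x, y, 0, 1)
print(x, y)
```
[8, 7, 3] [50, 46, 21]
[46, 7, 3] [50, 8, 21]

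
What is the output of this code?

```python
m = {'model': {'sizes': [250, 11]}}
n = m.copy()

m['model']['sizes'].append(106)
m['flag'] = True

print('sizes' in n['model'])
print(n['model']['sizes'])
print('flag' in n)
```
True
[250, 11, 106]
False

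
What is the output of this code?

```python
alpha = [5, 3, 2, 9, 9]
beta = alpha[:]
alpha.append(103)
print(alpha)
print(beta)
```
[5, 3, 2, 9, 9, 103]
[5, 3, 2, 9, 9]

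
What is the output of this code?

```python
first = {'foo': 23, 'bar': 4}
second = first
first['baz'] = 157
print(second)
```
{'foo': 23, 'bar': 4, 'baz': 157}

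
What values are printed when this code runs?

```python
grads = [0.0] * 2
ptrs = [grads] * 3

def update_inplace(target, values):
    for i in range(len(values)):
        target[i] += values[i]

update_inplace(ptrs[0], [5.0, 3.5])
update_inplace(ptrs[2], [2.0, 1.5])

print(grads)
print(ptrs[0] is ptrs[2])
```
[7.0, 5.0]
True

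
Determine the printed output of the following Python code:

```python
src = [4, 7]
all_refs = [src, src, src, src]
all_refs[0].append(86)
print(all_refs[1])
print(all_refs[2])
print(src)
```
[4, 7, 86]
[4, 7, 86]
[4, 7, 86]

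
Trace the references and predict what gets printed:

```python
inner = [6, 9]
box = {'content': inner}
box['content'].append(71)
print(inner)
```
[6, 9, 71]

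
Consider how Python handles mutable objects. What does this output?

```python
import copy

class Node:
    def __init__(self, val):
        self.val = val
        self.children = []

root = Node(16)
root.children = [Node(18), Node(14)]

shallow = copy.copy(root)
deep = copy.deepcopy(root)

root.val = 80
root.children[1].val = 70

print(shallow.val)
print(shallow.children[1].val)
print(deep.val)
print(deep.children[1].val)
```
16
70
16
14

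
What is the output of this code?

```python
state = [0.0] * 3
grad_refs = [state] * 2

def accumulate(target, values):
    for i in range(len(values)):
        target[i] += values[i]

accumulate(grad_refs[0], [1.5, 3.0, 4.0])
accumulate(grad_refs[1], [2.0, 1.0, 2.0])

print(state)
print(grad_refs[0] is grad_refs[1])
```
[3.5, 4.0, 6.0]
True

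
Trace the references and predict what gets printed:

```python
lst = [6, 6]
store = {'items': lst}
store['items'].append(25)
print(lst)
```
[6, 6, 25]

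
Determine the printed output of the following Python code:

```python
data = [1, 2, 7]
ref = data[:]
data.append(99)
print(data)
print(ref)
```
[1, 2, 7, 99]
[1, 2, 7]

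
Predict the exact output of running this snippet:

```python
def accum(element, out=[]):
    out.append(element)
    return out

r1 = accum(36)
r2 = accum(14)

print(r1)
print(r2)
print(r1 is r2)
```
[36, 14]
[36, 14]
True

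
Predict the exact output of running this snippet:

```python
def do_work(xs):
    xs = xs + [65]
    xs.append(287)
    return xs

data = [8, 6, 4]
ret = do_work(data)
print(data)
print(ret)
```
[8, 6, 4]
[8, 6, 4, 65, 287]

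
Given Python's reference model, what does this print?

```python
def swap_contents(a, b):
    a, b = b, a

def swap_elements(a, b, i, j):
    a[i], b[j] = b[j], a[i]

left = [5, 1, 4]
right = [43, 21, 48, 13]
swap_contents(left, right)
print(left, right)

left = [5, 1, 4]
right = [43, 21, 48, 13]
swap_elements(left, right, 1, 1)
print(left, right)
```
[5, 1, 4] [43, 21, 48, 13]
[5, 21, 4] [43, 1, 48, 13]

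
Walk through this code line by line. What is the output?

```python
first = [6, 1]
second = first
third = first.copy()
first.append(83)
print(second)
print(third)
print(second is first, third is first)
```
[6, 1, 83]
[6, 1]
True False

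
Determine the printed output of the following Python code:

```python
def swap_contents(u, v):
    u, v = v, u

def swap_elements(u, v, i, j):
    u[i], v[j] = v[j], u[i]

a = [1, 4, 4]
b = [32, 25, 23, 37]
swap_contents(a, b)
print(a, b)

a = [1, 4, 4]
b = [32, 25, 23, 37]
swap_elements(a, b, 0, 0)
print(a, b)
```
[1, 4, 4] [32, 25, 23, 37]
[32, 4, 4] [1, 25, 23, 37]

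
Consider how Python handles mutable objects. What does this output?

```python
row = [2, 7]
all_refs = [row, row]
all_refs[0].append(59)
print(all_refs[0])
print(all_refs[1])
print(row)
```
[2, 7, 59]
[2, 7, 59]
[2, 7, 59]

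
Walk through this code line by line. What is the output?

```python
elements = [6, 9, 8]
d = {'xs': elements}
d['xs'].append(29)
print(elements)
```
[6, 9, 8, 29]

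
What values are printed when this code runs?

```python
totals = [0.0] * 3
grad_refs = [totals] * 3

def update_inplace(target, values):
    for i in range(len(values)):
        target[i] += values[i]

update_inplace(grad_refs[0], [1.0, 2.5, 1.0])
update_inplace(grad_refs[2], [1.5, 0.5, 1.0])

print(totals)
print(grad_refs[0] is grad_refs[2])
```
[2.5, 3.0, 2.0]
True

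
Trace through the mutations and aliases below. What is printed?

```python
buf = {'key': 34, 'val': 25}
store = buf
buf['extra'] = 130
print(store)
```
{'key': 34, 'val': 25, 'extra': 130}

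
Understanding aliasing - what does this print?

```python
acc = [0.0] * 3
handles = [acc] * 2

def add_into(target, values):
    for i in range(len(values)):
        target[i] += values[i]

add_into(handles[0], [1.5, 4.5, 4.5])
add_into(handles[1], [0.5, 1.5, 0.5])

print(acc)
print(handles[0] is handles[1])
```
[2.0, 6.0, 5.0]
True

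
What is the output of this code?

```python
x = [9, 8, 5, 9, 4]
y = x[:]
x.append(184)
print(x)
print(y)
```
[9, 8, 5, 9, 4, 184]
[9, 8, 5, 9, 4]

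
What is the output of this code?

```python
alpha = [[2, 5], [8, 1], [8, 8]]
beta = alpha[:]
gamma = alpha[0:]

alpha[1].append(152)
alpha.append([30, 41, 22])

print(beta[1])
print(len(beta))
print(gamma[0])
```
[8, 1, 152]
3
[2, 5]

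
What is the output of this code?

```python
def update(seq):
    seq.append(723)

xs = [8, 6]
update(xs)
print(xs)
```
[8, 6, 723]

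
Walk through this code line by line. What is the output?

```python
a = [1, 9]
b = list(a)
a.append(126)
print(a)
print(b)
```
[1, 9, 126]
[1, 9]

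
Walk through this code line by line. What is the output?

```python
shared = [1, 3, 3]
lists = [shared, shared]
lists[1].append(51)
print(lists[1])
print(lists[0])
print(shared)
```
[1, 3, 3, 51]
[1, 3, 3, 51]
[1, 3, 3, 51]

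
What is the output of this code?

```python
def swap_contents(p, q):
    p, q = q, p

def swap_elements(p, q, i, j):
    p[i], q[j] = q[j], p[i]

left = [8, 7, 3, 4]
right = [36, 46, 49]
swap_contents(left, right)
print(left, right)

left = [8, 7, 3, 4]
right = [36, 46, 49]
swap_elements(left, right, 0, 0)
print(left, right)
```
[8, 7, 3, 4] [36, 46, 49]
[36, 7, 3, 4] [8, 46, 49]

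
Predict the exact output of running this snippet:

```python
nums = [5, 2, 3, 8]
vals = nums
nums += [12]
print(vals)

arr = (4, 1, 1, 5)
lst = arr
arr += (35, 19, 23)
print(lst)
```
[5, 2, 3, 8, 12]
(4, 1, 1, 5)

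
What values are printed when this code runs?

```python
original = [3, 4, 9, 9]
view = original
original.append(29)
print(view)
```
[3, 4, 9, 9, 29]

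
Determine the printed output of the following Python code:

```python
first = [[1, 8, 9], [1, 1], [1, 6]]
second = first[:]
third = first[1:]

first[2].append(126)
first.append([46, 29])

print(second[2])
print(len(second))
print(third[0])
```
[1, 6, 126]
3
[1, 1]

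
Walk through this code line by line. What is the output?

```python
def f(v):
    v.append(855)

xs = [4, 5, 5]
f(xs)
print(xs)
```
[4, 5, 5, 855]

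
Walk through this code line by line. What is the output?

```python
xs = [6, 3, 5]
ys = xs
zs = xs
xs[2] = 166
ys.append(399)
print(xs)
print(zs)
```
[6, 3, 166, 399]
[6, 3, 166, 399]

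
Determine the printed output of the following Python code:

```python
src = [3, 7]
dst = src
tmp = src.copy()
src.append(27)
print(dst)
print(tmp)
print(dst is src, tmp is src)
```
[3, 7, 27]
[3, 7]
True False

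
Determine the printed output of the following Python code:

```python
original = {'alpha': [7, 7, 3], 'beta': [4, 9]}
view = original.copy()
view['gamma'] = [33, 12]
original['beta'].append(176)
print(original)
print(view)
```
{'alpha': [7, 7, 3], 'beta': [4, 9, 176]}
{'alpha': [7, 7, 3], 'beta': [4, 9, 176], 'gamma': [33, 12]}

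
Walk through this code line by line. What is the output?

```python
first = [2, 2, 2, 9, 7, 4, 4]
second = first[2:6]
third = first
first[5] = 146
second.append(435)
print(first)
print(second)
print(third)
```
[2, 2, 2, 9, 7, 146, 4]
[2, 9, 7, 4, 435]
[2, 2, 2, 9, 7, 146, 4]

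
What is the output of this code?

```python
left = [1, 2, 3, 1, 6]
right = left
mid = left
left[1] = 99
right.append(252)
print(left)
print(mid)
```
[1, 99, 3, 1, 6, 252]
[1, 99, 3, 1, 6, 252]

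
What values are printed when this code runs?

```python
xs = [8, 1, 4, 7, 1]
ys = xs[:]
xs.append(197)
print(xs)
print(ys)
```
[8, 1, 4, 7, 1, 197]
[8, 1, 4, 7, 1]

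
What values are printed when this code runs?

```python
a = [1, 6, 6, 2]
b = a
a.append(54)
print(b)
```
[1, 6, 6, 2, 54]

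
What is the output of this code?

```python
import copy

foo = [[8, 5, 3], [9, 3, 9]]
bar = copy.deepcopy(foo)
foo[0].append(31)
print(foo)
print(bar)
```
[[8, 5, 3, 31], [9, 3, 9]]
[[8, 5, 3], [9, 3, 9]]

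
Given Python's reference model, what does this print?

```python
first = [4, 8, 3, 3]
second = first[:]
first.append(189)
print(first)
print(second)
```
[4, 8, 3, 3, 189]
[4, 8, 3, 3]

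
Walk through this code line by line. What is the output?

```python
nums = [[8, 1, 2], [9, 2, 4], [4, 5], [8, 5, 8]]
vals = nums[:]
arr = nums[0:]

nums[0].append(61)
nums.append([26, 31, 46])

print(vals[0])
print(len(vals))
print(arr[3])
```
[8, 1, 2, 61]
4
[8, 5, 8]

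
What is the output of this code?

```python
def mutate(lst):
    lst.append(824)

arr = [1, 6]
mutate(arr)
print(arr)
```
[1, 6, 824]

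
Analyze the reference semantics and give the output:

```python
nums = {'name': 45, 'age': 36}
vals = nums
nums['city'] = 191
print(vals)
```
{'name': 45, 'age': 36, 'city': 191}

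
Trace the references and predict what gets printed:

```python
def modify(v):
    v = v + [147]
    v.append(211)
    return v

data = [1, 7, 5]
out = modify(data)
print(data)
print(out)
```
[1, 7, 5]
[1, 7, 5, 147, 211]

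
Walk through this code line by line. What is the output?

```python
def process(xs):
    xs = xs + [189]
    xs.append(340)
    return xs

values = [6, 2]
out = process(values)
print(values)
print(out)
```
[6, 2]
[6, 2, 189, 340]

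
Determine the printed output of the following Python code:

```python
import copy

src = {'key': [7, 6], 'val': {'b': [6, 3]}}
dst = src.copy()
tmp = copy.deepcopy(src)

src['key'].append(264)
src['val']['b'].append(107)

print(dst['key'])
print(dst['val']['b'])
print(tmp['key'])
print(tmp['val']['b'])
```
[7, 6, 264]
[6, 3, 107]
[7, 6]
[6, 3]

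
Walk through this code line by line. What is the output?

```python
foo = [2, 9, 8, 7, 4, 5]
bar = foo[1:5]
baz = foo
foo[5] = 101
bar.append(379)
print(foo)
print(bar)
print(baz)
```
[2, 9, 8, 7, 4, 101]
[9, 8, 7, 4, 379]
[2, 9, 8, 7, 4, 101]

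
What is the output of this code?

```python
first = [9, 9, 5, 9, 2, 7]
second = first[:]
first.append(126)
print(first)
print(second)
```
[9, 9, 5, 9, 2, 7, 126]
[9, 9, 5, 9, 2, 7]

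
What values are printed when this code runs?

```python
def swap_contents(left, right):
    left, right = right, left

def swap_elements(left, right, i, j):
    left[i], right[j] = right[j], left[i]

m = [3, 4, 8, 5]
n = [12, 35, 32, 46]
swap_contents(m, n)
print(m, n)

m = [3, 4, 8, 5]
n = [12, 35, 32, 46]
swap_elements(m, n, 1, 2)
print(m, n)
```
[3, 4, 8, 5] [12, 35, 32, 46]
[3, 32, 8, 5] [12, 35, 4, 46]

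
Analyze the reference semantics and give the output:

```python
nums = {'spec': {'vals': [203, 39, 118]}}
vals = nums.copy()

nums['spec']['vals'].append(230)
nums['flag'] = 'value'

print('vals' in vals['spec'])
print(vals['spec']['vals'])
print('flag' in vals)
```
True
[203, 39, 118, 230]
False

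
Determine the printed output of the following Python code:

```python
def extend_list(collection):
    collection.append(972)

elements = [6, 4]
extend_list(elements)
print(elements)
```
[6, 4, 972]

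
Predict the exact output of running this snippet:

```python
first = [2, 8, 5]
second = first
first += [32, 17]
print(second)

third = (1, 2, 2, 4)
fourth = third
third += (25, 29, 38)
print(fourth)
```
[2, 8, 5, 32, 17]
(1, 2, 2, 4)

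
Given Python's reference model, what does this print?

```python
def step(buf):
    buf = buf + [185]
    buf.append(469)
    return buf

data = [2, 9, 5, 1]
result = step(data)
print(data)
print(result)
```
[2, 9, 5, 1]
[2, 9, 5, 1, 185, 469]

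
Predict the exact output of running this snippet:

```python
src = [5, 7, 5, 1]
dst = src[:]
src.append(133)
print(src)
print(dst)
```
[5, 7, 5, 1, 133]
[5, 7, 5, 1]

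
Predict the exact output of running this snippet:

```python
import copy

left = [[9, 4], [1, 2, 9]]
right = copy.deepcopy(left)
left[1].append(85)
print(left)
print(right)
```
[[9, 4], [1, 2, 9, 85]]
[[9, 4], [1, 2, 9]]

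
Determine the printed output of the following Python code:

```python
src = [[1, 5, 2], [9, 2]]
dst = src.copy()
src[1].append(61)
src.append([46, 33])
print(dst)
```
[[1, 5, 2], [9, 2, 61]]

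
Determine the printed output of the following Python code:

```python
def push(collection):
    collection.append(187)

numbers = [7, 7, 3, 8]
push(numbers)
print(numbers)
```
[7, 7, 3, 8, 187]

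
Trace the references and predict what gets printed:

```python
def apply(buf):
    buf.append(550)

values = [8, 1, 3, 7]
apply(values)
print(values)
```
[8, 1, 3, 7, 550]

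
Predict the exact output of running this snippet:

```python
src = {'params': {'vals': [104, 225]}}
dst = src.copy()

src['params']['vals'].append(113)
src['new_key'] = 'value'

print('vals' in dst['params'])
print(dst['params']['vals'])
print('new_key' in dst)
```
True
[104, 225, 113]
False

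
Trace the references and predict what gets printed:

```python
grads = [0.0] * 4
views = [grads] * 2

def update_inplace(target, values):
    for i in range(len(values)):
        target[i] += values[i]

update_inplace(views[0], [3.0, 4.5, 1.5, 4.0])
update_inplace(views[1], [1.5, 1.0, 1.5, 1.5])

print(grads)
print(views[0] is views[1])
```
[4.5, 5.5, 3.0, 5.5]
True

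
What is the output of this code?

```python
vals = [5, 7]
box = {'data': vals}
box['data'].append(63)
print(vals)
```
[5, 7, 63]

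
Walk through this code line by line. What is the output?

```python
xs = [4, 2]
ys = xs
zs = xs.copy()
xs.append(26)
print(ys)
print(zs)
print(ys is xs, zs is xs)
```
[4, 2, 26]
[4, 2]
True False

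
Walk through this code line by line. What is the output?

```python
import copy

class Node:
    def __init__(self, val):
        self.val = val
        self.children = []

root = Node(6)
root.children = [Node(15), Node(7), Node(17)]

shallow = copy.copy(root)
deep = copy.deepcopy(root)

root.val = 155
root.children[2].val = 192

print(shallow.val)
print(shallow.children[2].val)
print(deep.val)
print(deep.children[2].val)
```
6
192
6
17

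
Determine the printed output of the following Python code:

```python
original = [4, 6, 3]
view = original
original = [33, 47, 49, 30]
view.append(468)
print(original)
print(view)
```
[33, 47, 49, 30]
[4, 6, 3, 468]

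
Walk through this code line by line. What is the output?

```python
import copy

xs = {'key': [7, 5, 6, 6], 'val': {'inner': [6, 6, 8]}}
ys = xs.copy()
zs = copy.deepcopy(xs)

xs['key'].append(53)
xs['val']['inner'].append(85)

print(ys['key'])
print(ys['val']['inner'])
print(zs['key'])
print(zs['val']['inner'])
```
[7, 5, 6, 6, 53]
[6, 6, 8, 85]
[7, 5, 6, 6]
[6, 6, 8]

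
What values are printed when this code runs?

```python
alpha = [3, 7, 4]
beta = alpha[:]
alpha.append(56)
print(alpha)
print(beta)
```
[3, 7, 4, 56]
[3, 7, 4]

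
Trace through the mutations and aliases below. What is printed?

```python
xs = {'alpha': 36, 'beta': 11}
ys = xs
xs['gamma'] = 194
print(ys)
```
{'alpha': 36, 'beta': 11, 'gamma': 194}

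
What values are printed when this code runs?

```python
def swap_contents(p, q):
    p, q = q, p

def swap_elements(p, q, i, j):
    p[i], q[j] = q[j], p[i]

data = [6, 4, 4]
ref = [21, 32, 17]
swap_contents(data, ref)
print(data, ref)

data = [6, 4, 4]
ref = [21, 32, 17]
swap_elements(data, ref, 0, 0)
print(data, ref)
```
[6, 4, 4] [21, 32, 17]
[21, 4, 4] [6, 32, 17]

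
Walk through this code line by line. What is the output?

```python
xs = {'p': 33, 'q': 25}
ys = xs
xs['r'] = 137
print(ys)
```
{'p': 33, 'q': 25, 'r': 137}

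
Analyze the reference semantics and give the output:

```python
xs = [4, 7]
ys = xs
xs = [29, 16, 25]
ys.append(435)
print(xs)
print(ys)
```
[29, 16, 25]
[4, 7, 435]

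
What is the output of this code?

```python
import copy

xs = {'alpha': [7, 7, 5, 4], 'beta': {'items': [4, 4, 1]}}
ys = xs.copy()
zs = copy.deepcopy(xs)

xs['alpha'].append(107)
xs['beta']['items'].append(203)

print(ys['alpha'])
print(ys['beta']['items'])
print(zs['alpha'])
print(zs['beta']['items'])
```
[7, 7, 5, 4, 107]
[4, 4, 1, 203]
[7, 7, 5, 4]
[4, 4, 1]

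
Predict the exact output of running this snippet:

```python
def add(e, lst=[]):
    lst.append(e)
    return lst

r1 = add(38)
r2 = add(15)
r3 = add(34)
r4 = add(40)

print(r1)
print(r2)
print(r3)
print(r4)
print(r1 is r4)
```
[38, 15, 34, 40]
[38, 15, 34, 40]
[38, 15, 34, 40]
[38, 15, 34, 40]
True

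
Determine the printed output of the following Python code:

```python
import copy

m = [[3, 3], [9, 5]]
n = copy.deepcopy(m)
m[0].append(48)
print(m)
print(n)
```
[[3, 3, 48], [9, 5]]
[[3, 3], [9, 5]]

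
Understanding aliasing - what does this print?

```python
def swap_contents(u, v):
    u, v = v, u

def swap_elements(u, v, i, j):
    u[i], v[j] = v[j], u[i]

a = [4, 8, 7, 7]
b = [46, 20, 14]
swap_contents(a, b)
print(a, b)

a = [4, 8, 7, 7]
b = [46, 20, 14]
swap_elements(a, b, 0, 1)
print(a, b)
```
[4, 8, 7, 7] [46, 20, 14]
[20, 8, 7, 7] [46, 4, 14]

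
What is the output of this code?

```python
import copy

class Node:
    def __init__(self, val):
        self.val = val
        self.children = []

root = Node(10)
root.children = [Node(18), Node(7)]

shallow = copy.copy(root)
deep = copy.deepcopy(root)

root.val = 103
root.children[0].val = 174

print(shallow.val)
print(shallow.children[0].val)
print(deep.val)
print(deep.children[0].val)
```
10
174
10
18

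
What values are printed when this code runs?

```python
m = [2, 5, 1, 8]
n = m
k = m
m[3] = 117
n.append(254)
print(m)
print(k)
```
[2, 5, 1, 117, 254]
[2, 5, 1, 117, 254]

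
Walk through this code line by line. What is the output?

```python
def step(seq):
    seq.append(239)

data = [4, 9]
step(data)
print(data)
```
[4, 9, 239]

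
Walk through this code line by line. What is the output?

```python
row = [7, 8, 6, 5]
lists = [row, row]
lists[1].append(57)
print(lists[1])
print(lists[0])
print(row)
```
[7, 8, 6, 5, 57]
[7, 8, 6, 5, 57]
[7, 8, 6, 5, 57]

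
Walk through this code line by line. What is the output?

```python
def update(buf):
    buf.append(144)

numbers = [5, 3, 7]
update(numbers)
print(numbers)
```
[5, 3, 7, 144]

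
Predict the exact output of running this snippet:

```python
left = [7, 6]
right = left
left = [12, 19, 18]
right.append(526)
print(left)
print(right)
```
[12, 19, 18]
[7, 6, 526]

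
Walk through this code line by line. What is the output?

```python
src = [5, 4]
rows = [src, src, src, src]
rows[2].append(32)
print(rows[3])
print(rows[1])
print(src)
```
[5, 4, 32]
[5, 4, 32]
[5, 4, 32]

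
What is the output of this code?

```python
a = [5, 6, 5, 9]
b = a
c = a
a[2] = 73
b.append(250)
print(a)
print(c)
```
[5, 6, 73, 9, 250]
[5, 6, 73, 9, 250]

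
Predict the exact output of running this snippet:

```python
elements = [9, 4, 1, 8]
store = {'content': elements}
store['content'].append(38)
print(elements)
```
[9, 4, 1, 8, 38]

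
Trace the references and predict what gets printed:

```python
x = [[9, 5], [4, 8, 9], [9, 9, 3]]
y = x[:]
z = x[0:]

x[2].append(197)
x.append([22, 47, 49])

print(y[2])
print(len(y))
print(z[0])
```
[9, 9, 3, 197]
3
[9, 5]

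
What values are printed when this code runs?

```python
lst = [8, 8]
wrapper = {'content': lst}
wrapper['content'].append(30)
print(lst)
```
[8, 8, 30]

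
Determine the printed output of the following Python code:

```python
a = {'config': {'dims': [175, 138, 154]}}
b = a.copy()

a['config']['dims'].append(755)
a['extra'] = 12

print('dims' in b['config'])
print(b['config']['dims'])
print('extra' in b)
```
True
[175, 138, 154, 755]
False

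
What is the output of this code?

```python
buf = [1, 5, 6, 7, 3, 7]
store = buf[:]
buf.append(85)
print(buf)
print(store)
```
[1, 5, 6, 7, 3, 7, 85]
[1, 5, 6, 7, 3, 7]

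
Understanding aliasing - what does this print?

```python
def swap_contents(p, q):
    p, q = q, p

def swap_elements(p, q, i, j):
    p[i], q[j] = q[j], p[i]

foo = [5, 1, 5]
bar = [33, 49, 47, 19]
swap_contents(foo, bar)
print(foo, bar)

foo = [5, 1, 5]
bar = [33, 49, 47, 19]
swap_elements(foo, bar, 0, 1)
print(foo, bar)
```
[5, 1, 5] [33, 49, 47, 19]
[49, 1, 5] [33, 5, 47, 19]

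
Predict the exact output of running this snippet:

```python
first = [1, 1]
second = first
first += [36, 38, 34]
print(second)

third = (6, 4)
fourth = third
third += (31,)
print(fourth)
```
[1, 1, 36, 38, 34]
(6, 4)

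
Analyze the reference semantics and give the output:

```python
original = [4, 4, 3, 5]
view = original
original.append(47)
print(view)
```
[4, 4, 3, 5, 47]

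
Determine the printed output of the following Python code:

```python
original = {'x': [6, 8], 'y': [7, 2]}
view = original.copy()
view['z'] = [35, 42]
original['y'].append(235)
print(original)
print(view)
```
{'x': [6, 8], 'y': [7, 2, 235]}
{'x': [6, 8], 'y': [7, 2, 235], 'z': [35, 42]}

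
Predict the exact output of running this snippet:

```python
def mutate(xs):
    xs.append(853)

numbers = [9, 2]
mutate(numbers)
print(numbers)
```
[9, 2, 853]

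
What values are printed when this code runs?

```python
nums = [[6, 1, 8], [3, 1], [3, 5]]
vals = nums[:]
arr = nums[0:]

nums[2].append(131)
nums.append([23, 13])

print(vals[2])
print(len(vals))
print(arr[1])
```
[3, 5, 131]
3
[3, 1]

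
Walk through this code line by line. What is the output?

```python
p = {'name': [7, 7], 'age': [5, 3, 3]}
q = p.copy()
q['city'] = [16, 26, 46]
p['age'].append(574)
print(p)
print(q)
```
{'name': [7, 7], 'age': [5, 3, 3, 574]}
{'name': [7, 7], 'age': [5, 3, 3, 574], 'city': [16, 26, 46]}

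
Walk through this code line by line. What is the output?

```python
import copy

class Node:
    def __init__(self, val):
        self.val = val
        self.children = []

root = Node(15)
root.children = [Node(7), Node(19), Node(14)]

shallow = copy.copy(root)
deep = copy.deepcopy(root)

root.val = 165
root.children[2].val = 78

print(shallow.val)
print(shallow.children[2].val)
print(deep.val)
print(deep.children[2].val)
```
15
78
15
14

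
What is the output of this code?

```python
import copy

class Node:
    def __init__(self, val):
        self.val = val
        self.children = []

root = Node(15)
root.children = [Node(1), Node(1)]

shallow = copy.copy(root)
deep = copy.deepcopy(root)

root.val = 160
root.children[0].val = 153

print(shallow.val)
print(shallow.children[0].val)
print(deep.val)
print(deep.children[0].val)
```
15
153
15
1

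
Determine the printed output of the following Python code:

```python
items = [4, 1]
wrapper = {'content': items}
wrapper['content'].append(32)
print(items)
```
[4, 1, 32]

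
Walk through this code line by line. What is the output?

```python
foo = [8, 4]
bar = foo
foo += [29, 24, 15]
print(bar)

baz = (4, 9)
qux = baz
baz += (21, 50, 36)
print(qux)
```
[8, 4, 29, 24, 15]
(4, 9)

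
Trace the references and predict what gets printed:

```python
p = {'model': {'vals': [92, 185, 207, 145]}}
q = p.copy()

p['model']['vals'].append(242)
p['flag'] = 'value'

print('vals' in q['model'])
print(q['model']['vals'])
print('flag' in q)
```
True
[92, 185, 207, 145, 242]
False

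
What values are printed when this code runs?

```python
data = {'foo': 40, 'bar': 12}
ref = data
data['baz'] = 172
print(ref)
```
{'foo': 40, 'bar': 12, 'baz': 172}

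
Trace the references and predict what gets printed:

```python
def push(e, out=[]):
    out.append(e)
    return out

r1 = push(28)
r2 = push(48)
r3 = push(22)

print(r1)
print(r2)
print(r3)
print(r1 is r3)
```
[28, 48, 22]
[28, 48, 22]
[28, 48, 22]
True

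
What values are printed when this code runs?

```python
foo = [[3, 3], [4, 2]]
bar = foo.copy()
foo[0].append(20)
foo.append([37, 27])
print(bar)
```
[[3, 3, 20], [4, 2]]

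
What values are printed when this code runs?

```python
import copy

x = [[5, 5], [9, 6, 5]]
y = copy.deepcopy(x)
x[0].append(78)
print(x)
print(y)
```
[[5, 5, 78], [9, 6, 5]]
[[5, 5], [9, 6, 5]]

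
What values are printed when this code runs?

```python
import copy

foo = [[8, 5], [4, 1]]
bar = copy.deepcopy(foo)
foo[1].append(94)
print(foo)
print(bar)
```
[[8, 5], [4, 1, 94]]
[[8, 5], [4, 1]]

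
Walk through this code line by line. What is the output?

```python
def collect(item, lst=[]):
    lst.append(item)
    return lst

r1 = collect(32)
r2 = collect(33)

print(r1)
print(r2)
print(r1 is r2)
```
[32, 33]
[32, 33]
True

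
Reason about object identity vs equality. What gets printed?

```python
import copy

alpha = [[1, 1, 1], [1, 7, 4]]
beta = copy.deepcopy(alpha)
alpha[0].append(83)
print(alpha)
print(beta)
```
[[1, 1, 1, 83], [1, 7, 4]]
[[1, 1, 1], [1, 7, 4]]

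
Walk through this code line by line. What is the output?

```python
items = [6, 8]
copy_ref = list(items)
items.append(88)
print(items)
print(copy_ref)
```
[6, 8, 88]
[6, 8]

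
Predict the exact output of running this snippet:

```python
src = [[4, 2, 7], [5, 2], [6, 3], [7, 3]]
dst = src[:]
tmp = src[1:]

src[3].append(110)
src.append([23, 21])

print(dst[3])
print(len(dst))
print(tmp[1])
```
[7, 3, 110]
4
[6, 3]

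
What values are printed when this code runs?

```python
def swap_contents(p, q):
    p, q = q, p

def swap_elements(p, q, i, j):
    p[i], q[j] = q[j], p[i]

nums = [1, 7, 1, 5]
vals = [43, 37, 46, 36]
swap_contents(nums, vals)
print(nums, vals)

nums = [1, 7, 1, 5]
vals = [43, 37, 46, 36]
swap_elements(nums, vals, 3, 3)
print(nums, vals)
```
[1, 7, 1, 5] [43, 37, 46, 36]
[1, 7, 1, 36] [43, 37, 46, 5]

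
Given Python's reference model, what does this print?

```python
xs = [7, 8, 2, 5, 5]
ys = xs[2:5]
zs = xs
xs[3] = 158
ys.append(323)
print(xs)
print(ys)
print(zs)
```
[7, 8, 2, 158, 5]
[2, 5, 5, 323]
[7, 8, 2, 158, 5]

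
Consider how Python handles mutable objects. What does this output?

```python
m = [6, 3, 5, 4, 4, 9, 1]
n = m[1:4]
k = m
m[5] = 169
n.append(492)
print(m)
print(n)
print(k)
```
[6, 3, 5, 4, 4, 169, 1]
[3, 5, 4, 492]
[6, 3, 5, 4, 4, 169, 1]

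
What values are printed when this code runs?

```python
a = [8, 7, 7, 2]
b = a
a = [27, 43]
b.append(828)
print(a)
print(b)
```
[27, 43]
[8, 7, 7, 2, 828]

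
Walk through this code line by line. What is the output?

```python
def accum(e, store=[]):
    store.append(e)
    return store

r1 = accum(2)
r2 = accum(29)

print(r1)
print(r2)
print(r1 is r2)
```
[2, 29]
[2, 29]
True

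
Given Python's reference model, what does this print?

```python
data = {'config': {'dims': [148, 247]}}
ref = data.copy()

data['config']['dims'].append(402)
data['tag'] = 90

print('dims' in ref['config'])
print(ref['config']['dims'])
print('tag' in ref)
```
True
[148, 247, 402]
False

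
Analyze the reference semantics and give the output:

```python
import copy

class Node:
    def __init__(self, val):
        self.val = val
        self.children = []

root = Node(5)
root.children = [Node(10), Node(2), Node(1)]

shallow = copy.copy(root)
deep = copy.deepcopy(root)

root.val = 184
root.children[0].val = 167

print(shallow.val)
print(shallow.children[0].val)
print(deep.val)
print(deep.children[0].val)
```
5
167
5
10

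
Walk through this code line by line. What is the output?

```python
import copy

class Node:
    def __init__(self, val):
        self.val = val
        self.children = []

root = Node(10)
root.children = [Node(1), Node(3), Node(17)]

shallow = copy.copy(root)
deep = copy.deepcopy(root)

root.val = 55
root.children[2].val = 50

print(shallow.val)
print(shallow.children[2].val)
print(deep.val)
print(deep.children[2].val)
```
10
50
10
17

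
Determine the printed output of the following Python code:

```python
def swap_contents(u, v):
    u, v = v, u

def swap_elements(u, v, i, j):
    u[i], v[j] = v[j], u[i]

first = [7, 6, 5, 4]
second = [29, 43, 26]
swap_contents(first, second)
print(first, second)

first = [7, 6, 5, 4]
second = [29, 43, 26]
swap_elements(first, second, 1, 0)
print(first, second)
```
[7, 6, 5, 4] [29, 43, 26]
[7, 29, 5, 4] [6, 43, 26]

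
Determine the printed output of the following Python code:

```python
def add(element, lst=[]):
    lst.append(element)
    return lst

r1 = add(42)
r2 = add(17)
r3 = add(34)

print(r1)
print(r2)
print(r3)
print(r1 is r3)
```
[42, 17, 34]
[42, 17, 34]
[42, 17, 34]
True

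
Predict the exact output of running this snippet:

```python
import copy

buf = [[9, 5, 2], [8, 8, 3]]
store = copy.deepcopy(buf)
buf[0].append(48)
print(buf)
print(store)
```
[[9, 5, 2, 48], [8, 8, 3]]
[[9, 5, 2], [8, 8, 3]]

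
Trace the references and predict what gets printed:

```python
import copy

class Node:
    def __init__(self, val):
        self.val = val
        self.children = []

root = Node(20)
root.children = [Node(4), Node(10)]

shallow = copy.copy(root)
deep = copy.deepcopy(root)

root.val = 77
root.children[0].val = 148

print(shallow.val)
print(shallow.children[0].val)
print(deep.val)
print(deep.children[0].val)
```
20
148
20
4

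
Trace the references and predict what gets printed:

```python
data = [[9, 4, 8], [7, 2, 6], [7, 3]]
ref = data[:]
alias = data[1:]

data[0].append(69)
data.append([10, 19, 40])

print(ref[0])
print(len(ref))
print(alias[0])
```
[9, 4, 8, 69]
3
[7, 2, 6]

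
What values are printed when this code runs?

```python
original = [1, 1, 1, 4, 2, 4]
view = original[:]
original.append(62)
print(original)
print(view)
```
[1, 1, 1, 4, 2, 4, 62]
[1, 1, 1, 4, 2, 4]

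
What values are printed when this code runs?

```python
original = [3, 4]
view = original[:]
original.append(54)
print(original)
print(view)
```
[3, 4, 54]
[3, 4]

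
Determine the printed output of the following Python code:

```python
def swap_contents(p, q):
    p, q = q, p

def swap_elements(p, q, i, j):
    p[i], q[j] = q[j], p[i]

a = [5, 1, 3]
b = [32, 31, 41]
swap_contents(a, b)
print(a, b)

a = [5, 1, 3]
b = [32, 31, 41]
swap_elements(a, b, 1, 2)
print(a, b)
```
[5, 1, 3] [32, 31, 41]
[5, 41, 3] [32, 31, 1]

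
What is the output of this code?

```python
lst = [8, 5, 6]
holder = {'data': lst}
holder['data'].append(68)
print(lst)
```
[8, 5, 6, 68]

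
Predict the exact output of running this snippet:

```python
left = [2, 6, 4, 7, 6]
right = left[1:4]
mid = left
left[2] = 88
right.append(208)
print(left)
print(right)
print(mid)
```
[2, 6, 88, 7, 6]
[6, 4, 7, 208]
[2, 6, 88, 7, 6]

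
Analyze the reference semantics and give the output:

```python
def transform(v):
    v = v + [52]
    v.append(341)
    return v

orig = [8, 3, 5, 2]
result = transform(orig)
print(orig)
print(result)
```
[8, 3, 5, 2]
[8, 3, 5, 2, 52, 341]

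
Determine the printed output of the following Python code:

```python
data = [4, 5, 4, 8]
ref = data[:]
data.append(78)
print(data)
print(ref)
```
[4, 5, 4, 8, 78]
[4, 5, 4, 8]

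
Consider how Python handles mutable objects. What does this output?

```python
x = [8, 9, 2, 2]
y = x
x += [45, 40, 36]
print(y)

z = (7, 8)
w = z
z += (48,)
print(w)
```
[8, 9, 2, 2, 45, 40, 36]
(7, 8)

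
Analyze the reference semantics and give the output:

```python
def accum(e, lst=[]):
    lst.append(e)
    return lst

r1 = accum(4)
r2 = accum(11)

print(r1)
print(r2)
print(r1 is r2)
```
[4, 11]
[4, 11]
True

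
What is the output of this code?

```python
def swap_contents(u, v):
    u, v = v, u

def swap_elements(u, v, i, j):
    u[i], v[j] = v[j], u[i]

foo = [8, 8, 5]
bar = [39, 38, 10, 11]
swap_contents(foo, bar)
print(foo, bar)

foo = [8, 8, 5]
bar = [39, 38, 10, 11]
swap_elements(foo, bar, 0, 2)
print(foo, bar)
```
[8, 8, 5] [39, 38, 10, 11]
[10, 8, 5] [39, 38, 8, 11]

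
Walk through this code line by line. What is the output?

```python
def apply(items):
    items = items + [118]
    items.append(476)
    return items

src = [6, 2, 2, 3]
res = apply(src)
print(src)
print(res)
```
[6, 2, 2, 3]
[6, 2, 2, 3, 118, 476]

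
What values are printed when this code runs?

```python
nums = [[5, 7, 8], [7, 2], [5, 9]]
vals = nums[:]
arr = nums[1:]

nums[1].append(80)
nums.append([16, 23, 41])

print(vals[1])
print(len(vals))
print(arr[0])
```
[7, 2, 80]
3
[7, 2, 80]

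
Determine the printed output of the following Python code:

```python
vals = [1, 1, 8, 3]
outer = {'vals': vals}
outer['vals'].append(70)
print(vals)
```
[1, 1, 8, 3, 70]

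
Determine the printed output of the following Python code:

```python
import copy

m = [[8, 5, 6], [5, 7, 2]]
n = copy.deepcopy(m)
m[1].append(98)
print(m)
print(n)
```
[[8, 5, 6], [5, 7, 2, 98]]
[[8, 5, 6], [5, 7, 2]]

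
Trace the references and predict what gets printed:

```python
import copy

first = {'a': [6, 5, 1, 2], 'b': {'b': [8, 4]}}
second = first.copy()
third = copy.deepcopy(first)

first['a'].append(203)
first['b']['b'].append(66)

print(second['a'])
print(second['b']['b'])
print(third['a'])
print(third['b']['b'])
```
[6, 5, 1, 2, 203]
[8, 4, 66]
[6, 5, 1, 2]
[8, 4]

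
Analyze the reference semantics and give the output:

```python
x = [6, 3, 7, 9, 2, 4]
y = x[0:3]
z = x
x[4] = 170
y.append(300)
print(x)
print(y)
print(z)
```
[6, 3, 7, 9, 170, 4]
[6, 3, 7, 300]
[6, 3, 7, 9, 170, 4]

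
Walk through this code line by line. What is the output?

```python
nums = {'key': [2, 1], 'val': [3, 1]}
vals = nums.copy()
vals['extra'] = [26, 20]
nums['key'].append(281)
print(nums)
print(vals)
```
{'key': [2, 1, 281], 'val': [3, 1]}
{'key': [2, 1, 281], 'val': [3, 1], 'extra': [26, 20]}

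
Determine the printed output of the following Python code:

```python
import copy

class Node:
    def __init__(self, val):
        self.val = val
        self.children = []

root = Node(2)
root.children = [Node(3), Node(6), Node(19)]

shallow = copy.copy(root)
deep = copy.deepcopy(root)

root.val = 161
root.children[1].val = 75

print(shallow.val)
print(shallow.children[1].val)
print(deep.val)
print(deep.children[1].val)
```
2
75
2
6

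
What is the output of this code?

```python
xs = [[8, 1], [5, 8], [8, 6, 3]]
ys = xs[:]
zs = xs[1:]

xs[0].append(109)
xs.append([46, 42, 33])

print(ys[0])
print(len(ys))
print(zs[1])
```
[8, 1, 109]
3
[8, 6, 3]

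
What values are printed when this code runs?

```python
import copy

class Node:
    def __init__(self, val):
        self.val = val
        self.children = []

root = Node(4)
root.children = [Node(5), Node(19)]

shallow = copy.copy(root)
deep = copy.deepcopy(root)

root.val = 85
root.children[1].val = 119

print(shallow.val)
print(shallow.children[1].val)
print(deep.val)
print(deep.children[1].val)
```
4
119
4
19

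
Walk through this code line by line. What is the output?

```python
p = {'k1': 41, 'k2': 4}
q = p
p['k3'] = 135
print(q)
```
{'k1': 41, 'k2': 4, 'k3': 135}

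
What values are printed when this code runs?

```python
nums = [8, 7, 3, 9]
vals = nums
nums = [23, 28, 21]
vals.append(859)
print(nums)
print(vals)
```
[23, 28, 21]
[8, 7, 3, 9, 859]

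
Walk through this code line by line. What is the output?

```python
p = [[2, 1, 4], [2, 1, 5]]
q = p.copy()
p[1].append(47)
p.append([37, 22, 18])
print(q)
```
[[2, 1, 4], [2, 1, 5, 47]]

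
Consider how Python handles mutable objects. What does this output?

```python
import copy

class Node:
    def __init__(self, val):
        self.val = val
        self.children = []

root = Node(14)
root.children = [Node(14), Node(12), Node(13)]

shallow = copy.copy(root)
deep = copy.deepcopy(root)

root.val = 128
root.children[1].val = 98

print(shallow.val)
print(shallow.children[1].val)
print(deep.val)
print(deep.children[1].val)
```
14
98
14
12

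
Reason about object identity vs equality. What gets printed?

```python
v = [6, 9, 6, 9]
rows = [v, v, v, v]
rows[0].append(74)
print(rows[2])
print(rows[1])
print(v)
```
[6, 9, 6, 9, 74]
[6, 9, 6, 9, 74]
[6, 9, 6, 9, 74]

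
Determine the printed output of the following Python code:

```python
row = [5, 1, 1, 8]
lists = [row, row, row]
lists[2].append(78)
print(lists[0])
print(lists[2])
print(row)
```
[5, 1, 1, 8, 78]
[5, 1, 1, 8, 78]
[5, 1, 1, 8, 78]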